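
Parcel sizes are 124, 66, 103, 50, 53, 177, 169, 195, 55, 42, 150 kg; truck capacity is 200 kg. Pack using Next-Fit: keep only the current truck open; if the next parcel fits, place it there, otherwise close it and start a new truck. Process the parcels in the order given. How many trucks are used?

8 trucks

Put 124 kg in truck 1; 76 kg remain.
Put 66 kg in truck 1; 10 kg remain.
Put 103 kg in truck 2; 97 kg remain.
Put 50 kg in truck 2; 47 kg remain.
Put 53 kg in truck 3; 147 kg remain.
Put 177 kg in truck 4; 23 kg remain.
Put 169 kg in truck 5; 31 kg remain.
Put 195 kg in truck 6; 5 kg remain.
Put 55 kg in truck 7; 145 kg remain.
Put 42 kg in truck 7; 103 kg remain.
Put 150 kg in truck 8; 50 kg remain.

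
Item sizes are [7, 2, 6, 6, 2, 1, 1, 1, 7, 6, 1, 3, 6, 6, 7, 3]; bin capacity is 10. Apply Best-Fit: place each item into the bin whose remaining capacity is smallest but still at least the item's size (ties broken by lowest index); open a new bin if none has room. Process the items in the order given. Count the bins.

8

Put 7 in bin 1; 3 remain.
Put 2 in bin 1; 1 remain.
Put 6 in bin 2; 4 remain.
Put 6 in bin 3; 4 remain.
Put 2 in bin 2; 2 remain.
Put 1 in bin 1; 0 remain.
Put 1 in bin 2; 1 remain.
Put 1 in bin 2; 0 remain.
Put 7 in bin 4; 3 remain.
Put 6 in bin 5; 4 remain.
Put 1 in bin 4; 2 remain.
Put 3 in bin 3; 1 remain.
Put 6 in bin 6; 4 remain.
Put 6 in bin 7; 4 remain.
Put 7 in bin 8; 3 remain.
Put 3 in bin 8; 0 remain.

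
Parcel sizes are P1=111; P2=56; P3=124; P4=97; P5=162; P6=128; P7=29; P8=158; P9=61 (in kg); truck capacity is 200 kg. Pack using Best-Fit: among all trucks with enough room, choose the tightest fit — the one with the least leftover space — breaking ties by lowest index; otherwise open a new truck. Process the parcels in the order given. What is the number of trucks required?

6

P1 (111 kg) → truck 1 (remaining 89 kg)
P2 (56 kg) → truck 1 (remaining 33 kg)
P3 (124 kg) → truck 2 (remaining 76 kg)
P4 (97 kg) → truck 3 (remaining 103 kg)
P5 (162 kg) → truck 4 (remaining 38 kg)
P6 (128 kg) → truck 5 (remaining 72 kg)
P7 (29 kg) → truck 1 (remaining 4 kg)
P8 (158 kg) → truck 6 (remaining 42 kg)
P9 (61 kg) → truck 5 (remaining 11 kg)
Final trucks: [111,56,29] [124] [97] [162] [128,61] [158].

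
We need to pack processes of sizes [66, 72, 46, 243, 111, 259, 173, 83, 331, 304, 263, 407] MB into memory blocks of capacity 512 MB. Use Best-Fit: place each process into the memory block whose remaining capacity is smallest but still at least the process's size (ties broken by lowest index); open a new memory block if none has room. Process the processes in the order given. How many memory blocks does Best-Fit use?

6 memory blocks

memory block 1: place 66 MB, 446 MB left
memory block 1: place 72 MB, 374 MB left
memory block 1: place 46 MB, 328 MB left
memory block 1: place 243 MB, 85 MB left
memory block 2: place 111 MB, 401 MB left
memory block 2: place 259 MB, 142 MB left
memory block 3: place 173 MB, 339 MB left
memory block 1: place 83 MB, 2 MB left
memory block 3: place 331 MB, 8 MB left
memory block 4: place 304 MB, 208 MB left
memory block 5: place 263 MB, 249 MB left
memory block 6: place 407 MB, 105 MB left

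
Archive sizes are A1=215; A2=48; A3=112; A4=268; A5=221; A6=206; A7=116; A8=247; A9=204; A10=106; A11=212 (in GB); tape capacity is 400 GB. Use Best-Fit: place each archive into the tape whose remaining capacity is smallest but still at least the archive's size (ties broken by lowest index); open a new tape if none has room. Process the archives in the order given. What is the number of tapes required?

7

Put A1 (215 GB) in tape 1; 185 GB remain.
Put A2 (48 GB) in tape 1; 137 GB remain.
Put A3 (112 GB) in tape 1; 25 GB remain.
Put A4 (268 GB) in tape 2; 132 GB remain.
Put A5 (221 GB) in tape 3; 179 GB remain.
Put A6 (206 GB) in tape 4; 194 GB remain.
Put A7 (116 GB) in tape 2; 16 GB remain.
Put A8 (247 GB) in tape 5; 153 GB remain.
Put A9 (204 GB) in tape 6; 196 GB remain.
Put A10 (106 GB) in tape 5; 47 GB remain.
Put A11 (212 GB) in tape 7; 188 GB remain.
Final tapes: [215,48,112] [268,116] [221] [206] [247,106] [204] [212].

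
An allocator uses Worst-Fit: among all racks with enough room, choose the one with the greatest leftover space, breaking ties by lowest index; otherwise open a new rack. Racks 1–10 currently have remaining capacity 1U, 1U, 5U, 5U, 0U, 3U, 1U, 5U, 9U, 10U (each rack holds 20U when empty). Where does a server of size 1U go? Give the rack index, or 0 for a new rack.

10

Racks with room: rack 1 (1U), rack 2 (1U), rack 3 (5U), rack 4 (5U), rack 6 (3U), rack 7 (1U), rack 8 (5U), rack 9 (9U), rack 10 (10U).
Most room is rack 10 with 10U free.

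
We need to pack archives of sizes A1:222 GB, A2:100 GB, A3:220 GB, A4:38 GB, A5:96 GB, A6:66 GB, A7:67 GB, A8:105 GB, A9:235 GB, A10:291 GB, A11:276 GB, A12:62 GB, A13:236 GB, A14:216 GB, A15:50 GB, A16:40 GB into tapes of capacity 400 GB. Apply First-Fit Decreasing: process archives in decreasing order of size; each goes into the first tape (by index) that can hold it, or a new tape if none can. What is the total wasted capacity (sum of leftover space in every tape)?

Sorted descending: 291, 276, 236, 235, 222, 220, 216, 105, 100, 96, 67, 66, 62, 50, 40, 38.
tape 1: place 291 GB, 109 GB left
tape 2: place 276 GB, 124 GB left
tape 3: place 236 GB, 164 GB left
tape 4: place 235 GB, 165 GB left
tape 5: place 222 GB, 178 GB left
tape 6: place 220 GB, 180 GB left
tape 7: place 216 GB, 184 GB left
tape 1: place 105 GB, 4 GB left
tape 2: place 100 GB, 24 GB left
tape 3: place 96 GB, 68 GB left
tape 3: place 67 GB, 1 GB left
tape 4: place 66 GB, 99 GB left
tape 4: place 62 GB, 37 GB left
tape 5: place 50 GB, 128 GB left
tape 5: place 40 GB, 88 GB left
tape 5: place 38 GB, 50 GB left
7 tapes × 400 GB = 2800 GB; used 2320 GB; unused 480 GB.

480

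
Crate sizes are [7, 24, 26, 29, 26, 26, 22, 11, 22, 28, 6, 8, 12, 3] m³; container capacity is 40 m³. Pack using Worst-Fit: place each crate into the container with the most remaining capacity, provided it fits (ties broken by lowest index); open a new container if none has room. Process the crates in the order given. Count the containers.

container 1: place 7 m³, 33 m³ left
container 1: place 24 m³, 9 m³ left
container 2: place 26 m³, 14 m³ left
container 3: place 29 m³, 11 m³ left
container 4: place 26 m³, 14 m³ left
container 5: place 26 m³, 14 m³ left
container 6: place 22 m³, 18 m³ left
container 6: place 11 m³, 7 m³ left
container 7: place 22 m³, 18 m³ left
container 8: place 28 m³, 12 m³ left
container 7: place 6 m³, 12 m³ left
container 2: place 8 m³, 6 m³ left
container 4: place 12 m³, 2 m³ left
container 5: place 3 m³, 11 m³ left

8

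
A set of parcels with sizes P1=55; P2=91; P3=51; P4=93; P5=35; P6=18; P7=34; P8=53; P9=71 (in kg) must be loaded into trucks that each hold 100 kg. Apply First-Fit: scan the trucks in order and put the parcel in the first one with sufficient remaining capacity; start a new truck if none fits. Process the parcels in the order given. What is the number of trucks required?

6 trucks

truck 1: place P1 (55 kg), 45 kg left
truck 2: place P2 (91 kg), 9 kg left
truck 3: place P3 (51 kg), 49 kg left
truck 4: place P4 (93 kg), 7 kg left
truck 1: place P5 (35 kg), 10 kg left
truck 3: place P6 (18 kg), 31 kg left
truck 5: place P7 (34 kg), 66 kg left
truck 5: place P8 (53 kg), 13 kg left
truck 6: place P9 (71 kg), 29 kg left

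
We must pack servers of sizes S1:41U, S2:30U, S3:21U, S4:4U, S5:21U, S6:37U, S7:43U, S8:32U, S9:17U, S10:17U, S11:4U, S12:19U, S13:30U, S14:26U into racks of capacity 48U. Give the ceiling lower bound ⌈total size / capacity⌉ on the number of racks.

Total size = 41 + 30 + 21 + 4 + 21 + 37 + 43 + 32 + 17 + 17 + 4 + 19 + 30 + 26 = 342U.
⌈342 / 48⌉ = 8.

8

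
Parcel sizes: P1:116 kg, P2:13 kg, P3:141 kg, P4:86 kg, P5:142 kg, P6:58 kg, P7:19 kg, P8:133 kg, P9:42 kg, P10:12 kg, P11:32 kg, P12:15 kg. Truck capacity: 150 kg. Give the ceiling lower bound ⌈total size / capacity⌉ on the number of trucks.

6

Total size = 116 + 13 + 141 + 86 + 142 + 58 + 19 + 133 + 42 + 12 + 32 + 15 = 809 kg.
⌈809 / 150⌉ = 6.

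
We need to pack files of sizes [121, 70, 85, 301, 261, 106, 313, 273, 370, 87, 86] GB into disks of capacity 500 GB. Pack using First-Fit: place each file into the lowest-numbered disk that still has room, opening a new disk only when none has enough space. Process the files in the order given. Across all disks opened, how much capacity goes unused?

927

disk 1: place 121 GB, 379 GB left
disk 1: place 70 GB, 309 GB left
disk 1: place 85 GB, 224 GB left
disk 2: place 301 GB, 199 GB left
disk 3: place 261 GB, 239 GB left
disk 1: place 106 GB, 118 GB left
disk 4: place 313 GB, 187 GB left
disk 5: place 273 GB, 227 GB left
disk 6: place 370 GB, 130 GB left
disk 1: place 87 GB, 31 GB left
disk 2: place 86 GB, 113 GB left
6 disks × 500 GB = 3000 GB; used 2073 GB; unused 927 GB.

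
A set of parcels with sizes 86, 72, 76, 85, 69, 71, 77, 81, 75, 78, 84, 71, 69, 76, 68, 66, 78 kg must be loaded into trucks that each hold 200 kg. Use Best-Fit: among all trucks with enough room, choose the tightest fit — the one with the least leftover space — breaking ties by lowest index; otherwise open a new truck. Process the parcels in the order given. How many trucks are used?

Put 86 kg in truck 1; 114 kg remain.
Put 72 kg in truck 1; 42 kg remain.
Put 76 kg in truck 2; 124 kg remain.
Put 85 kg in truck 2; 39 kg remain.
Put 69 kg in truck 3; 131 kg remain.
Put 71 kg in truck 3; 60 kg remain.
Put 77 kg in truck 4; 123 kg remain.
Put 81 kg in truck 4; 42 kg remain.
Put 75 kg in truck 5; 125 kg remain.
Put 78 kg in truck 5; 47 kg remain.
Put 84 kg in truck 6; 116 kg remain.
Put 71 kg in truck 6; 45 kg remain.
Put 69 kg in truck 7; 131 kg remain.
Put 76 kg in truck 7; 55 kg remain.
Put 68 kg in truck 8; 132 kg remain.
Put 66 kg in truck 8; 66 kg remain.
Put 78 kg in truck 9; 122 kg remain.
Final trucks: [86,72] [76,85] [69,71] [77,81] [75,78] [84,71] [69,76] [68,66] [78].

9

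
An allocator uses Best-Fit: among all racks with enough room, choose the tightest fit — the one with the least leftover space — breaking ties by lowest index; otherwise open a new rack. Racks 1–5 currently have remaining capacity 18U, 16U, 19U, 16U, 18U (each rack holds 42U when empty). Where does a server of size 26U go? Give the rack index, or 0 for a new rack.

No rack has ≥ 26U free, so a new rack is opened.

0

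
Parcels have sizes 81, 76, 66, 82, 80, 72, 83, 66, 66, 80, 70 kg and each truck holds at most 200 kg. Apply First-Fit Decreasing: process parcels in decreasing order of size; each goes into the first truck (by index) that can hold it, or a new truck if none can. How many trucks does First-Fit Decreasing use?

5

Sorted descending: 83, 82, 81, 80, 80, 76, 72, 70, 66, 66, 66.
83 kg → truck 1 (remaining 117 kg)
82 kg → truck 1 (remaining 35 kg)
81 kg → truck 2 (remaining 119 kg)
80 kg → truck 2 (remaining 39 kg)
80 kg → truck 3 (remaining 120 kg)
76 kg → truck 3 (remaining 44 kg)
72 kg → truck 4 (remaining 128 kg)
70 kg → truck 4 (remaining 58 kg)
66 kg → truck 5 (remaining 134 kg)
66 kg → truck 5 (remaining 68 kg)
66 kg → truck 5 (remaining 2 kg)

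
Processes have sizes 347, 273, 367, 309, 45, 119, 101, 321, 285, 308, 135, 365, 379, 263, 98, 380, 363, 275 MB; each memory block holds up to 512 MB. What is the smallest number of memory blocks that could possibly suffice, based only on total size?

10

Total size = 347 + 273 + 367 + 309 + 45 + 119 + 101 + 321 + 285 + 308 + 135 + 365 + 379 + 263 + 98 + 380 + 363 + 275 = 4733 MB.
⌈4733 / 512⌉ = 10.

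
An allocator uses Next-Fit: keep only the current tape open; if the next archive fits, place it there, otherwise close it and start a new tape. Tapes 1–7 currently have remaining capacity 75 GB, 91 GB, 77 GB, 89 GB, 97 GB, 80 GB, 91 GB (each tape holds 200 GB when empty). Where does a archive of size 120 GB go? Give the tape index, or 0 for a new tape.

0

Next-Fit only looks at tape 7, which has 91 GB free.
120 GB does not fit, so a new tape is opened.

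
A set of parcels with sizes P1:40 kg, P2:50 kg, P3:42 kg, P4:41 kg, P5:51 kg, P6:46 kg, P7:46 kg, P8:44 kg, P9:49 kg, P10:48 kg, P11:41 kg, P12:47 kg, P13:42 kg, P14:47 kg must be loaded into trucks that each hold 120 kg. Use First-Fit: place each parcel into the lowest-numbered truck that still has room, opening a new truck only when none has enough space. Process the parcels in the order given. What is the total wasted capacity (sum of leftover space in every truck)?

Put P1 (40 kg) in truck 1; 80 kg remain.
Put P2 (50 kg) in truck 1; 30 kg remain.
Put P3 (42 kg) in truck 2; 78 kg remain.
Put P4 (41 kg) in truck 2; 37 kg remain.
Put P5 (51 kg) in truck 3; 69 kg remain.
Put P6 (46 kg) in truck 3; 23 kg remain.
Put P7 (46 kg) in truck 4; 74 kg remain.
Put P8 (44 kg) in truck 4; 30 kg remain.
Put P9 (49 kg) in truck 5; 71 kg remain.
Put P10 (48 kg) in truck 5; 23 kg remain.
Put P11 (41 kg) in truck 6; 79 kg remain.
Put P12 (47 kg) in truck 6; 32 kg remain.
Put P13 (42 kg) in truck 7; 78 kg remain.
Put P14 (47 kg) in truck 7; 31 kg remain.
7 trucks × 120 kg = 840 kg; used 634 kg; unused 206 kg.

206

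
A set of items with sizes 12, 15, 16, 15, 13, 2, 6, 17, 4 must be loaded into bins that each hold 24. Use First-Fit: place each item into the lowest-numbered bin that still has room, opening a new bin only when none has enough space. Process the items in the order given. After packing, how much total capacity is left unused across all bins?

Put 12 in bin 1; 12 remain.
Put 15 in bin 2; 9 remain.
Put 16 in bin 3; 8 remain.
Put 15 in bin 4; 9 remain.
Put 13 in bin 5; 11 remain.
Put 2 in bin 1; 10 remain.
Put 6 in bin 1; 4 remain.
Put 17 in bin 6; 7 remain.
Put 4 in bin 1; 0 remain.
6 bins × 24 = 144; used 100; unused 44.

44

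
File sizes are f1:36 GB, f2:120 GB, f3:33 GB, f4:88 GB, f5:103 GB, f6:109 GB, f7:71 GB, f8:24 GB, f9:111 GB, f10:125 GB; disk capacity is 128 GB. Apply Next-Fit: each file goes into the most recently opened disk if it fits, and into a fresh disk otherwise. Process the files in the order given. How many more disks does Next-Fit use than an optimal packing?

1

Next-Fit: [36] [120] [33,88] [103] [109] [71,24] [111] [125] → 8 disks.
Total size 820 GB; any packing needs at least ⌈820/128⌉ = 7 disks.
An optimal packing achieves that bound: [125] [120] [111] [109] [103,24] [88,36] [71,33] → 7 disks.
Excess: 8 − 7 = 1.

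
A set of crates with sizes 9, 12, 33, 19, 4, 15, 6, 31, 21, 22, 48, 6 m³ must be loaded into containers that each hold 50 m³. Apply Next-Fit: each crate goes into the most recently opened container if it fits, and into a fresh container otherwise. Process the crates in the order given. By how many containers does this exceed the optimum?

2

Next-Fit: [9,12] [33] [19,4,15,6] [31] [21,22] [48] [6] → 7 containers.
Total size 226 m³; any packing needs at least ⌈226/50⌉ = 5 containers.
An optimal packing achieves that bound: [48] [33,15] [31,19] [22,21,6] [12,9,6,4] → 5 containers.
Excess: 7 − 5 = 2.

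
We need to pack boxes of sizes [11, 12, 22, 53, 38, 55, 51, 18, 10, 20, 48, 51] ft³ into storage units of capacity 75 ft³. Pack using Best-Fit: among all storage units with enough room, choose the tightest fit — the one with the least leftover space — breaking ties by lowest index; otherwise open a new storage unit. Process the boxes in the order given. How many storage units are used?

Put 11 ft³ in storage unit 1; 64 ft³ remain.
Put 12 ft³ in storage unit 1; 52 ft³ remain.
Put 22 ft³ in storage unit 1; 30 ft³ remain.
Put 53 ft³ in storage unit 2; 22 ft³ remain.
Put 38 ft³ in storage unit 3; 37 ft³ remain.
Put 55 ft³ in storage unit 4; 20 ft³ remain.
Put 51 ft³ in storage unit 5; 24 ft³ remain.
Put 18 ft³ in storage unit 4; 2 ft³ remain.
Put 10 ft³ in storage unit 2; 12 ft³ remain.
Put 20 ft³ in storage unit 5; 4 ft³ remain.
Put 48 ft³ in storage unit 6; 27 ft³ remain.
Put 51 ft³ in storage unit 7; 24 ft³ remain.

7 storage units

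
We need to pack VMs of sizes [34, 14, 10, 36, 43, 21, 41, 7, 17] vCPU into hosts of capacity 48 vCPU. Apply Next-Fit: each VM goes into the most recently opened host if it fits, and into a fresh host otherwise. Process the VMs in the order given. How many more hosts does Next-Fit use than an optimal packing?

Next-Fit: [34,14] [10,36] [43] [21] [41,7] [17] → 6 hosts.
Total size 223 vCPU; any packing needs at least ⌈223/48⌉ = 5 hosts.
An optimal packing achieves that bound: [43] [41,7] [36,10] [34,14] [21,17] → 5 hosts.
Excess: 6 − 5 = 1.

1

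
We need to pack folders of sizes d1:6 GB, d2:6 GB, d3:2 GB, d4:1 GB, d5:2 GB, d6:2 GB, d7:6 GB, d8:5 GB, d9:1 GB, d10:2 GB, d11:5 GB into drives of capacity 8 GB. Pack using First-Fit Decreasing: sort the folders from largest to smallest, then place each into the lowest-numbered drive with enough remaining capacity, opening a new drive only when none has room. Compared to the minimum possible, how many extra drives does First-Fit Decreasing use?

First-Fit Decreasing: [6,2] [6,2] [6,2] [5,2,1] [5,1] → 5 drives.
Total size 38 GB; any packing needs at least ⌈38/8⌉ = 5 drives.
So 5 is already optimal.

0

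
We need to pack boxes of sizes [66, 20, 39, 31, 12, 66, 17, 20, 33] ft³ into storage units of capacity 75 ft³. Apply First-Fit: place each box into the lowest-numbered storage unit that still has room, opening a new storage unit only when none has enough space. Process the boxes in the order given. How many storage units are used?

5

Put 66 ft³ in storage unit 1; 9 ft³ remain.
Put 20 ft³ in storage unit 2; 55 ft³ remain.
Put 39 ft³ in storage unit 2; 16 ft³ remain.
Put 31 ft³ in storage unit 3; 44 ft³ remain.
Put 12 ft³ in storage unit 2; 4 ft³ remain.
Put 66 ft³ in storage unit 4; 9 ft³ remain.
Put 17 ft³ in storage unit 3; 27 ft³ remain.
Put 20 ft³ in storage unit 3; 7 ft³ remain.
Put 33 ft³ in storage unit 5; 42 ft³ remain.
Final storage units: [66] [20,39,12] [31,17,20] [66] [33].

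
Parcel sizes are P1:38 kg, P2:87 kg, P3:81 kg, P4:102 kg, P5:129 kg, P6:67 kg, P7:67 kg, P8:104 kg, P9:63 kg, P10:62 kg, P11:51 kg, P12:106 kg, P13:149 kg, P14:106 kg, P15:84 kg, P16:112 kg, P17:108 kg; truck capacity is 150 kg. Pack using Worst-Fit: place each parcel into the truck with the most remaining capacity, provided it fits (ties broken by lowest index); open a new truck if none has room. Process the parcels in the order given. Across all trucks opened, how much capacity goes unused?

P1 (38 kg) → truck 1 (remaining 112 kg)
P2 (87 kg) → truck 1 (remaining 25 kg)
P3 (81 kg) → truck 2 (remaining 69 kg)
P4 (102 kg) → truck 3 (remaining 48 kg)
P5 (129 kg) → truck 4 (remaining 21 kg)
P6 (67 kg) → truck 2 (remaining 2 kg)
P7 (67 kg) → truck 5 (remaining 83 kg)
P8 (104 kg) → truck 6 (remaining 46 kg)
P9 (63 kg) → truck 5 (remaining 20 kg)
P10 (62 kg) → truck 7 (remaining 88 kg)
P11 (51 kg) → truck 7 (remaining 37 kg)
P12 (106 kg) → truck 8 (remaining 44 kg)
P13 (149 kg) → truck 9 (remaining 1 kg)
P14 (106 kg) → truck 10 (remaining 44 kg)
P15 (84 kg) → truck 11 (remaining 66 kg)
P16 (112 kg) → truck 12 (remaining 38 kg)
P17 (108 kg) → truck 13 (remaining 42 kg)
13 trucks × 150 kg = 1950 kg; used 1516 kg; unused 434 kg.

434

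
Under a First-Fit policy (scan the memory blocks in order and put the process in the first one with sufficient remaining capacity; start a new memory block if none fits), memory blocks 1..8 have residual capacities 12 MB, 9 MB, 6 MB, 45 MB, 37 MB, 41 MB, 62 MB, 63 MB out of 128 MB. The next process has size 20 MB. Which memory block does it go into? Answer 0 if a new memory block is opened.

4

Memory blocks with room: memory block 4 (45 MB), memory block 5 (37 MB), memory block 6 (41 MB), memory block 7 (62 MB), memory block 8 (63 MB).
The first with room is memory block 4.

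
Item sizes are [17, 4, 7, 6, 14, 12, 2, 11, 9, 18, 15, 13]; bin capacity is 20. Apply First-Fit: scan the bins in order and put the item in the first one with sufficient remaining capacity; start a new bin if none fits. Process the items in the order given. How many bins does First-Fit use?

bin 1: place 17, 3 left
bin 2: place 4, 16 left
bin 2: place 7, 9 left
bin 2: place 6, 3 left
bin 3: place 14, 6 left
bin 4: place 12, 8 left
bin 1: place 2, 1 left
bin 5: place 11, 9 left
bin 5: place 9, 0 left
bin 6: place 18, 2 left
bin 7: place 15, 5 left
bin 8: place 13, 7 left

8 bins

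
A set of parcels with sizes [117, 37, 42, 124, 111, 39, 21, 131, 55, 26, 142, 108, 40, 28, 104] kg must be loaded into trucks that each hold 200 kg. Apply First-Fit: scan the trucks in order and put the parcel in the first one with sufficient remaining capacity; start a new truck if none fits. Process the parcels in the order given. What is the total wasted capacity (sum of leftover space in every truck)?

275

truck 1: place 117 kg, 83 kg left
truck 1: place 37 kg, 46 kg left
truck 1: place 42 kg, 4 kg left
truck 2: place 124 kg, 76 kg left
truck 3: place 111 kg, 89 kg left
truck 2: place 39 kg, 37 kg left
truck 2: place 21 kg, 16 kg left
truck 4: place 131 kg, 69 kg left
truck 3: place 55 kg, 34 kg left
truck 3: place 26 kg, 8 kg left
truck 5: place 142 kg, 58 kg left
truck 6: place 108 kg, 92 kg left
truck 4: place 40 kg, 29 kg left
truck 4: place 28 kg, 1 kg left
truck 7: place 104 kg, 96 kg left
7 trucks × 200 kg = 1400 kg; used 1125 kg; unused 275 kg.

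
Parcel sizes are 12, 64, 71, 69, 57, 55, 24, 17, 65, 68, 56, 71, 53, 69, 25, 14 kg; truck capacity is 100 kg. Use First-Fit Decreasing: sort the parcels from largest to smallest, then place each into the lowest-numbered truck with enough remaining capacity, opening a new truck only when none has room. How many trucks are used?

11

Sorted descending: 71, 71, 69, 69, 68, 65, 64, 57, 56, 55, 53, 25, 24, 17, 14, 12.
71 kg → truck 1 (remaining 29 kg)
71 kg → truck 2 (remaining 29 kg)
69 kg → truck 3 (remaining 31 kg)
69 kg → truck 4 (remaining 31 kg)
68 kg → truck 5 (remaining 32 kg)
65 kg → truck 6 (remaining 35 kg)
64 kg → truck 7 (remaining 36 kg)
57 kg → truck 8 (remaining 43 kg)
56 kg → truck 9 (remaining 44 kg)
55 kg → truck 10 (remaining 45 kg)
53 kg → truck 11 (remaining 47 kg)
25 kg → truck 1 (remaining 4 kg)
24 kg → truck 2 (remaining 5 kg)
17 kg → truck 3 (remaining 14 kg)
14 kg → truck 3 (remaining 0 kg)
12 kg → truck 4 (remaining 19 kg)
Final trucks: [71,25] [71,24] [69,17,14] [69,12] [68] [65] [64] [57] [56] [55] [53].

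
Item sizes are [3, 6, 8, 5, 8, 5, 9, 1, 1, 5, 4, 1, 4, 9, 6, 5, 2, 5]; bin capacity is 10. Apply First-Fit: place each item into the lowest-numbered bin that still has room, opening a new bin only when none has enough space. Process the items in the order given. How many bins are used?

Put 3 in bin 1; 7 remain.
Put 6 in bin 1; 1 remain.
Put 8 in bin 2; 2 remain.
Put 5 in bin 3; 5 remain.
Put 8 in bin 4; 2 remain.
Put 5 in bin 3; 0 remain.
Put 9 in bin 5; 1 remain.
Put 1 in bin 1; 0 remain.
Put 1 in bin 2; 1 remain.
Put 5 in bin 6; 5 remain.
Put 4 in bin 6; 1 remain.
Put 1 in bin 2; 0 remain.
Put 4 in bin 7; 6 remain.
Put 9 in bin 8; 1 remain.
Put 6 in bin 7; 0 remain.
Put 5 in bin 9; 5 remain.
Put 2 in bin 4; 0 remain.
Put 5 in bin 9; 0 remain.
Final bins: [3,6,1] [8,1,1] [5,5] [8,2] [9] [5,4] [4,6] [9] [5,5].

9 bins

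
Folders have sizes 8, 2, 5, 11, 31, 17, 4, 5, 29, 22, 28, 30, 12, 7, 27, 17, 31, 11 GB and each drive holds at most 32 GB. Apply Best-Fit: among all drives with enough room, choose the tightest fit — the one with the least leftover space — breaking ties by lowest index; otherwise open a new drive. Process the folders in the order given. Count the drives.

11

8 GB → drive 1 (remaining 24 GB)
2 GB → drive 1 (remaining 22 GB)
5 GB → drive 1 (remaining 17 GB)
11 GB → drive 1 (remaining 6 GB)
31 GB → drive 2 (remaining 1 GB)
17 GB → drive 3 (remaining 15 GB)
4 GB → drive 1 (remaining 2 GB)
5 GB → drive 3 (remaining 10 GB)
29 GB → drive 4 (remaining 3 GB)
22 GB → drive 5 (remaining 10 GB)
28 GB → drive 6 (remaining 4 GB)
30 GB → drive 7 (remaining 2 GB)
12 GB → drive 8 (remaining 20 GB)
7 GB → drive 3 (remaining 3 GB)
27 GB → drive 9 (remaining 5 GB)
17 GB → drive 8 (remaining 3 GB)
31 GB → drive 10 (remaining 1 GB)
11 GB → drive 11 (remaining 21 GB)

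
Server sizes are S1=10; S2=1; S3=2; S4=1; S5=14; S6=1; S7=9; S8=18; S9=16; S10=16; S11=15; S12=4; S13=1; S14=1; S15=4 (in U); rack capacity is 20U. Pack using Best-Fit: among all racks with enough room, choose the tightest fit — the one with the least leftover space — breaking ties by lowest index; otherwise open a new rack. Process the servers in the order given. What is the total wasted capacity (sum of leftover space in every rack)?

27

S1 (10U) → rack 1 (remaining 10U)
S2 (1U) → rack 1 (remaining 9U)
S3 (2U) → rack 1 (remaining 7U)
S4 (1U) → rack 1 (remaining 6U)
S5 (14U) → rack 2 (remaining 6U)
S6 (1U) → rack 1 (remaining 5U)
S7 (9U) → rack 3 (remaining 11U)
S8 (18U) → rack 4 (remaining 2U)
S9 (16U) → rack 5 (remaining 4U)
S10 (16U) → rack 6 (remaining 4U)
S11 (15U) → rack 7 (remaining 5U)
S12 (4U) → rack 5 (remaining 0U)
S13 (1U) → rack 4 (remaining 1U)
S14 (1U) → rack 4 (remaining 0U)
S15 (4U) → rack 6 (remaining 0U)
7 racks × 20U = 140U; used 113U; unused 27U.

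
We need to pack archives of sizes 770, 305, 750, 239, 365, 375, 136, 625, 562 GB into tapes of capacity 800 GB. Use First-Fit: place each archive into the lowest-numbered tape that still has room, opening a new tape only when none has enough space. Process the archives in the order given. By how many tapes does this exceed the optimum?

0

First-Fit: [770] [305,239,136] [750] [365,375] [625] [562] → 6 tapes.
Total size 4127 GB; any packing needs at least ⌈4127/800⌉ = 6 tapes.
So 6 is already optimal.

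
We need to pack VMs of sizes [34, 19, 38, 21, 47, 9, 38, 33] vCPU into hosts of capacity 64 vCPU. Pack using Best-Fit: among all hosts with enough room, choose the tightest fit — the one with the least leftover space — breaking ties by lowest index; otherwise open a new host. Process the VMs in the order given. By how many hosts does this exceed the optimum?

0

Best-Fit: [34,19,9] [38,21] [47] [38] [33] → 5 hosts.
5 VMs exceed 32 vCPU (half the capacity), and no two of those can share a host, so at least 5 hosts are needed.
So 5 is already optimal.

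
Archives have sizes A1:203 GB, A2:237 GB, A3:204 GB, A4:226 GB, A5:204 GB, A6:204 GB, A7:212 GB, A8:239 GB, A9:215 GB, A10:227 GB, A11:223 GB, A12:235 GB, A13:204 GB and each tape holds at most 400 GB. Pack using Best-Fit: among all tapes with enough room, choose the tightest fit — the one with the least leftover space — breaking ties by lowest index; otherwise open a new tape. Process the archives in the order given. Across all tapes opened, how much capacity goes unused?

Put A1 (203 GB) in tape 1; 197 GB remain.
Put A2 (237 GB) in tape 2; 163 GB remain.
Put A3 (204 GB) in tape 3; 196 GB remain.
Put A4 (226 GB) in tape 4; 174 GB remain.
Put A5 (204 GB) in tape 5; 196 GB remain.
Put A6 (204 GB) in tape 6; 196 GB remain.
Put A7 (212 GB) in tape 7; 188 GB remain.
Put A8 (239 GB) in tape 8; 161 GB remain.
Put A9 (215 GB) in tape 9; 185 GB remain.
Put A10 (227 GB) in tape 10; 173 GB remain.
Put A11 (223 GB) in tape 11; 177 GB remain.
Put A12 (235 GB) in tape 12; 165 GB remain.
Put A13 (204 GB) in tape 13; 196 GB remain.
13 tapes × 400 GB = 5200 GB; used 2833 GB; unused 2367 GB.

2367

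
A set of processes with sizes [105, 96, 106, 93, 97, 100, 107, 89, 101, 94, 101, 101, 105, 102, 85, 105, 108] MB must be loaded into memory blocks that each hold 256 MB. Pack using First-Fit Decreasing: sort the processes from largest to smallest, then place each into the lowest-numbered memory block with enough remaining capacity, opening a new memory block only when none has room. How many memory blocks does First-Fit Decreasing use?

Sorted descending: 108, 107, 106, 105, 105, 105, 102, 101, 101, 101, 100, 97, 96, 94, 93, 89, 85.
Put 108 MB in memory block 1; 148 MB remain.
Put 107 MB in memory block 1; 41 MB remain.
Put 106 MB in memory block 2; 150 MB remain.
Put 105 MB in memory block 2; 45 MB remain.
Put 105 MB in memory block 3; 151 MB remain.
Put 105 MB in memory block 3; 46 MB remain.
Put 102 MB in memory block 4; 154 MB remain.
Put 101 MB in memory block 4; 53 MB remain.
Put 101 MB in memory block 5; 155 MB remain.
Put 101 MB in memory block 5; 54 MB remain.
Put 100 MB in memory block 6; 156 MB remain.
Put 97 MB in memory block 6; 59 MB remain.
Put 96 MB in memory block 7; 160 MB remain.
Put 94 MB in memory block 7; 66 MB remain.
Put 93 MB in memory block 8; 163 MB remain.
Put 89 MB in memory block 8; 74 MB remain.
Put 85 MB in memory block 9; 171 MB remain.
Final memory blocks: [108,107] [106,105] [105,105] [102,101] [101,101] [100,97] [96,94] [93,89] [85].

9 memory blocks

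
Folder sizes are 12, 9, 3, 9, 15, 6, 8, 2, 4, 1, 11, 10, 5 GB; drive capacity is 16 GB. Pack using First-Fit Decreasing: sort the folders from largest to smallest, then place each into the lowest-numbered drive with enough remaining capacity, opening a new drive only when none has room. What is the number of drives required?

Sorted descending: 15, 12, 11, 10, 9, 9, 8, 6, 5, 4, 3, 2, 1.
Put 15 GB in drive 1; 1 GB remain.
Put 12 GB in drive 2; 4 GB remain.
Put 11 GB in drive 3; 5 GB remain.
Put 10 GB in drive 4; 6 GB remain.
Put 9 GB in drive 5; 7 GB remain.
Put 9 GB in drive 6; 7 GB remain.
Put 8 GB in drive 7; 8 GB remain.
Put 6 GB in drive 4; 0 GB remain.
Put 5 GB in drive 3; 0 GB remain.
Put 4 GB in drive 2; 0 GB remain.
Put 3 GB in drive 5; 4 GB remain.
Put 2 GB in drive 5; 2 GB remain.
Put 1 GB in drive 1; 0 GB remain.
Final drives: [15,1] [12,4] [11,5] [10,6] [9,3,2] [9] [8].

7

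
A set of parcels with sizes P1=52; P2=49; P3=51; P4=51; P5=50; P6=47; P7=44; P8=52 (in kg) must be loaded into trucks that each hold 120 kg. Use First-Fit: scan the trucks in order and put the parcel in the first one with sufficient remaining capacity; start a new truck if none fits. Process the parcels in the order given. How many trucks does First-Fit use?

Put P1 (52 kg) in truck 1; 68 kg remain.
Put P2 (49 kg) in truck 1; 19 kg remain.
Put P3 (51 kg) in truck 2; 69 kg remain.
Put P4 (51 kg) in truck 2; 18 kg remain.
Put P5 (50 kg) in truck 3; 70 kg remain.
Put P6 (47 kg) in truck 3; 23 kg remain.
Put P7 (44 kg) in truck 4; 76 kg remain.
Put P8 (52 kg) in truck 4; 24 kg remain.

4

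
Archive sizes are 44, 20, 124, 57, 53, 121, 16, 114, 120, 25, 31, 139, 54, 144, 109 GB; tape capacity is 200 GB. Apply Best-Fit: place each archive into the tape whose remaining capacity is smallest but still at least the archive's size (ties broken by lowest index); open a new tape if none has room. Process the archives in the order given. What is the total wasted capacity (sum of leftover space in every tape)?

429

Put 44 GB in tape 1; 156 GB remain.
Put 20 GB in tape 1; 136 GB remain.
Put 124 GB in tape 1; 12 GB remain.
Put 57 GB in tape 2; 143 GB remain.
Put 53 GB in tape 2; 90 GB remain.
Put 121 GB in tape 3; 79 GB remain.
Put 16 GB in tape 3; 63 GB remain.
Put 114 GB in tape 4; 86 GB remain.
Put 120 GB in tape 5; 80 GB remain.
Put 25 GB in tape 3; 38 GB remain.
Put 31 GB in tape 3; 7 GB remain.
Put 139 GB in tape 6; 61 GB remain.
Put 54 GB in tape 6; 7 GB remain.
Put 144 GB in tape 7; 56 GB remain.
Put 109 GB in tape 8; 91 GB remain.
8 tapes × 200 GB = 1600 GB; used 1171 GB; unused 429 GB.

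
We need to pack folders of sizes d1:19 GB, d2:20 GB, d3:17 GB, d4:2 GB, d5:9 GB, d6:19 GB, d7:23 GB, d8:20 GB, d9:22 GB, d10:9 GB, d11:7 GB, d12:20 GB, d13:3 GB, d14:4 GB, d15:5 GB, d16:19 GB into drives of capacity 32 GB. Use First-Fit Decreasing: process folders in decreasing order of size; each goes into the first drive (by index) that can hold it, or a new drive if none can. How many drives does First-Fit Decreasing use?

9

Sorted descending: 23, 22, 20, 20, 20, 19, 19, 19, 17, 9, 9, 7, 5, 4, 3, 2.
23 GB → drive 1 (remaining 9 GB)
22 GB → drive 2 (remaining 10 GB)
20 GB → drive 3 (remaining 12 GB)
20 GB → drive 4 (remaining 12 GB)
20 GB → drive 5 (remaining 12 GB)
19 GB → drive 6 (remaining 13 GB)
19 GB → drive 7 (remaining 13 GB)
19 GB → drive 8 (remaining 13 GB)
17 GB → drive 9 (remaining 15 GB)
9 GB → drive 1 (remaining 0 GB)
9 GB → drive 2 (remaining 1 GB)
7 GB → drive 3 (remaining 5 GB)
5 GB → drive 3 (remaining 0 GB)
4 GB → drive 4 (remaining 8 GB)
3 GB → drive 4 (remaining 5 GB)
2 GB → drive 4 (remaining 3 GB)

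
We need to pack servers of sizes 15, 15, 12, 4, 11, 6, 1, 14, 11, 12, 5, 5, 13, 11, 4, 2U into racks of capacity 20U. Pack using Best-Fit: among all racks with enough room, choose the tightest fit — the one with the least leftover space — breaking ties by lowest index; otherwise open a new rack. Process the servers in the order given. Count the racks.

rack 1: place 15U, 5U left
rack 2: place 15U, 5U left
rack 3: place 12U, 8U left
rack 1: place 4U, 1U left
rack 4: place 11U, 9U left
rack 3: place 6U, 2U left
rack 1: place 1U, 0U left
rack 5: place 14U, 6U left
rack 6: place 11U, 9U left
rack 7: place 12U, 8U left
rack 2: place 5U, 0U left
rack 5: place 5U, 1U left
rack 8: place 13U, 7U left
rack 9: place 11U, 9U left
rack 8: place 4U, 3U left
rack 3: place 2U, 0U left

9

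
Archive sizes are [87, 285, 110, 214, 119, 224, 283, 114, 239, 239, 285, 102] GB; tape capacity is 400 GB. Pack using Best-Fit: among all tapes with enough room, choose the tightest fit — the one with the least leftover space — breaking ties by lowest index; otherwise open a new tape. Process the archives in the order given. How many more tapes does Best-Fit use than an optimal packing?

Best-Fit: [87,285] [110,214] [119,224] [283,114] [239] [239] [285,102] → 7 tapes.
7 archives exceed 200 GB (half the capacity), and no two of those can share a tape, so at least 7 tapes are needed.
So 7 is already optimal.

0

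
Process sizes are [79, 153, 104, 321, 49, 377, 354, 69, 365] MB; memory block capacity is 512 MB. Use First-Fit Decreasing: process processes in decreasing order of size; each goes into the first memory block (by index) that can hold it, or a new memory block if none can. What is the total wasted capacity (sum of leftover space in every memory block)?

Sorted descending: 377, 365, 354, 321, 153, 104, 79, 69, 49.
memory block 1: place 377 MB, 135 MB left
memory block 2: place 365 MB, 147 MB left
memory block 3: place 354 MB, 158 MB left
memory block 4: place 321 MB, 191 MB left
memory block 3: place 153 MB, 5 MB left
memory block 1: place 104 MB, 31 MB left
memory block 2: place 79 MB, 68 MB left
memory block 4: place 69 MB, 122 MB left
memory block 2: place 49 MB, 19 MB left
4 memory blocks × 512 MB = 2048 MB; used 1871 MB; unused 177 MB.

177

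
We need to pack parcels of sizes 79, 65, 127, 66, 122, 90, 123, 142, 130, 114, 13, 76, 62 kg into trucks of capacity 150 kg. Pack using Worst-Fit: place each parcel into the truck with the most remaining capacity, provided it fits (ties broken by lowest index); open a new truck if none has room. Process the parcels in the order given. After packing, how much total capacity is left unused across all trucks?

79 kg → truck 1 (remaining 71 kg)
65 kg → truck 1 (remaining 6 kg)
127 kg → truck 2 (remaining 23 kg)
66 kg → truck 3 (remaining 84 kg)
122 kg → truck 4 (remaining 28 kg)
90 kg → truck 5 (remaining 60 kg)
123 kg → truck 6 (remaining 27 kg)
142 kg → truck 7 (remaining 8 kg)
130 kg → truck 8 (remaining 20 kg)
114 kg → truck 9 (remaining 36 kg)
13 kg → truck 3 (remaining 71 kg)
76 kg → truck 10 (remaining 74 kg)
62 kg → truck 10 (remaining 12 kg)
10 trucks × 150 kg = 1500 kg; used 1209 kg; unused 291 kg.

291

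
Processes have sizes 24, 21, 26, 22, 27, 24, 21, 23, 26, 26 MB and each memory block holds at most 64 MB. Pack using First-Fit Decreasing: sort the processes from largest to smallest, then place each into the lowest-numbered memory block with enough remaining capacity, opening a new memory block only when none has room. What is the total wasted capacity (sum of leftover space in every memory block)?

Sorted descending: 27, 26, 26, 26, 24, 24, 23, 22, 21, 21.
Put 27 MB in memory block 1; 37 MB remain.
Put 26 MB in memory block 1; 11 MB remain.
Put 26 MB in memory block 2; 38 MB remain.
Put 26 MB in memory block 2; 12 MB remain.
Put 24 MB in memory block 3; 40 MB remain.
Put 24 MB in memory block 3; 16 MB remain.
Put 23 MB in memory block 4; 41 MB remain.
Put 22 MB in memory block 4; 19 MB remain.
Put 21 MB in memory block 5; 43 MB remain.
Put 21 MB in memory block 5; 22 MB remain.
5 memory blocks × 64 MB = 320 MB; used 240 MB; unused 80 MB.

80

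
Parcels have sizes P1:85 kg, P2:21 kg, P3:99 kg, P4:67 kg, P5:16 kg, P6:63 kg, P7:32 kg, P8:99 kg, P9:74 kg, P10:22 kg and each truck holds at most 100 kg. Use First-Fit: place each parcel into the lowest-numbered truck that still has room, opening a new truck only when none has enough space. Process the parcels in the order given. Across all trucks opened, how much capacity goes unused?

122

Put P1 (85 kg) in truck 1; 15 kg remain.
Put P2 (21 kg) in truck 2; 79 kg remain.
Put P3 (99 kg) in truck 3; 1 kg remain.
Put P4 (67 kg) in truck 2; 12 kg remain.
Put P5 (16 kg) in truck 4; 84 kg remain.
Put P6 (63 kg) in truck 4; 21 kg remain.
Put P7 (32 kg) in truck 5; 68 kg remain.
Put P8 (99 kg) in truck 6; 1 kg remain.
Put P9 (74 kg) in truck 7; 26 kg remain.
Put P10 (22 kg) in truck 5; 46 kg remain.
7 trucks × 100 kg = 700 kg; used 578 kg; unused 122 kg.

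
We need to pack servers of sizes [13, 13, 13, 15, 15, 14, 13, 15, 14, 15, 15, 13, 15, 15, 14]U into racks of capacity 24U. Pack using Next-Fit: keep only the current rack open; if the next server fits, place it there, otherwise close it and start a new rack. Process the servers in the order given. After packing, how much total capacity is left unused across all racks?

148

rack 1: place 13U, 11U left
rack 2: place 13U, 11U left
rack 3: place 13U, 11U left
rack 4: place 15U, 9U left
rack 5: place 15U, 9U left
rack 6: place 14U, 10U left
rack 7: place 13U, 11U left
rack 8: place 15U, 9U left
rack 9: place 14U, 10U left
rack 10: place 15U, 9U left
rack 11: place 15U, 9U left
rack 12: place 13U, 11U left
rack 13: place 15U, 9U left
rack 14: place 15U, 9U left
rack 15: place 14U, 10U left
15 racks × 24U = 360U; used 212U; unused 148U.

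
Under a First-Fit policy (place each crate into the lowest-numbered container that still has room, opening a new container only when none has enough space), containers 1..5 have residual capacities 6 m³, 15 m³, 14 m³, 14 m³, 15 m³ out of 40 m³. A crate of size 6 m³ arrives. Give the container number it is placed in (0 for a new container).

1

Containers with room: container 1 (6 m³), container 2 (15 m³), container 3 (14 m³), container 4 (14 m³), container 5 (15 m³).
The first with room is container 1.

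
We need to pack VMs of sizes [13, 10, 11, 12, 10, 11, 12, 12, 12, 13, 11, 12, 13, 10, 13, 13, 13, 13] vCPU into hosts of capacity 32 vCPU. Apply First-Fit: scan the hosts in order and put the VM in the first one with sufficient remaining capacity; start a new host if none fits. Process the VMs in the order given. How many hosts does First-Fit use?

Put 13 vCPU in host 1; 19 vCPU remain.
Put 10 vCPU in host 1; 9 vCPU remain.
Put 11 vCPU in host 2; 21 vCPU remain.
Put 12 vCPU in host 2; 9 vCPU remain.
Put 10 vCPU in host 3; 22 vCPU remain.
Put 11 vCPU in host 3; 11 vCPU remain.
Put 12 vCPU in host 4; 20 vCPU remain.
Put 12 vCPU in host 4; 8 vCPU remain.
Put 12 vCPU in host 5; 20 vCPU remain.
Put 13 vCPU in host 5; 7 vCPU remain.
Put 11 vCPU in host 3; 0 vCPU remain.
Put 12 vCPU in host 6; 20 vCPU remain.
Put 13 vCPU in host 6; 7 vCPU remain.
Put 10 vCPU in host 7; 22 vCPU remain.
Put 13 vCPU in host 7; 9 vCPU remain.
Put 13 vCPU in host 8; 19 vCPU remain.
Put 13 vCPU in host 8; 6 vCPU remain.
Put 13 vCPU in host 9; 19 vCPU remain.

9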